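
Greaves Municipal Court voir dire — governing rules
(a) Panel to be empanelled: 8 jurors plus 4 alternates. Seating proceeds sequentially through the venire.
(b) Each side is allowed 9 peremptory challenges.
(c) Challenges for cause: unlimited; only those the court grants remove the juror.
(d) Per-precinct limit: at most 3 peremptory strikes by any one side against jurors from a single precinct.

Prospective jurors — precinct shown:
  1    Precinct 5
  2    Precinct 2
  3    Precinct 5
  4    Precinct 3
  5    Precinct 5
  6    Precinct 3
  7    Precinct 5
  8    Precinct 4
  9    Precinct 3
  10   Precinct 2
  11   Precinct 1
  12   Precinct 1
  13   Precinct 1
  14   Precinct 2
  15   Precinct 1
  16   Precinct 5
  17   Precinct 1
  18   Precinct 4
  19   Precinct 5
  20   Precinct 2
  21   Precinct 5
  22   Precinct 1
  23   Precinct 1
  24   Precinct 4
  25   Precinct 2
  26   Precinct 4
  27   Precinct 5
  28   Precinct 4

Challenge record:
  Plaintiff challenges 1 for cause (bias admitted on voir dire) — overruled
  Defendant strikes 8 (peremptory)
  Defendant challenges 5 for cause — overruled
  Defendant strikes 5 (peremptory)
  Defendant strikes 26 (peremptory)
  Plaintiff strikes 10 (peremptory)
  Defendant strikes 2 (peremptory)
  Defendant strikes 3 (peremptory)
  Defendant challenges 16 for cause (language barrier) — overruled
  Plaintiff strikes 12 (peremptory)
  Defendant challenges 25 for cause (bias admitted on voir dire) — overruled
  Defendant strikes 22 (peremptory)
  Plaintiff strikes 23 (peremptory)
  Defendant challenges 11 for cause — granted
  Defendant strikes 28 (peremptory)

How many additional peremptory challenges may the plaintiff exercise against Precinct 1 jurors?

Plaintiff peremptories so far: #10, #12, #23 — 3 of 9 used, 6 left overall.
Against Precinct 1: #12, #23 — 2 used; per-precinct cap 3 leaves 1.
Binding limit: min(6, 1) = 1.

1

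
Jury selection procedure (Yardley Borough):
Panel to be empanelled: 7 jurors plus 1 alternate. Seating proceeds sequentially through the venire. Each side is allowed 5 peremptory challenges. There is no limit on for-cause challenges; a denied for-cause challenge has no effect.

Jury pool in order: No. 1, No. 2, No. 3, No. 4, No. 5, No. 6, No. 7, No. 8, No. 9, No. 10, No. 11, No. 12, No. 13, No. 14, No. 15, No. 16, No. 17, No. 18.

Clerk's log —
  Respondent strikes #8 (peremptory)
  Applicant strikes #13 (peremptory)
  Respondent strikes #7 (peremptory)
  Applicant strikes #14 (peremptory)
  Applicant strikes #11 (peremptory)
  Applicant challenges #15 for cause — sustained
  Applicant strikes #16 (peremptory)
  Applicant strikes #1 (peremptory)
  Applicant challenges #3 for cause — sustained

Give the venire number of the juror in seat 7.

12

Removed: #1, #3, #7, #8, #11, #13, #14, #15, #16.
Seating in order: seats 1–7 → #2, #4, #5, #6, #9, #10, #12; alternates → #17.
So seat 7 is #12.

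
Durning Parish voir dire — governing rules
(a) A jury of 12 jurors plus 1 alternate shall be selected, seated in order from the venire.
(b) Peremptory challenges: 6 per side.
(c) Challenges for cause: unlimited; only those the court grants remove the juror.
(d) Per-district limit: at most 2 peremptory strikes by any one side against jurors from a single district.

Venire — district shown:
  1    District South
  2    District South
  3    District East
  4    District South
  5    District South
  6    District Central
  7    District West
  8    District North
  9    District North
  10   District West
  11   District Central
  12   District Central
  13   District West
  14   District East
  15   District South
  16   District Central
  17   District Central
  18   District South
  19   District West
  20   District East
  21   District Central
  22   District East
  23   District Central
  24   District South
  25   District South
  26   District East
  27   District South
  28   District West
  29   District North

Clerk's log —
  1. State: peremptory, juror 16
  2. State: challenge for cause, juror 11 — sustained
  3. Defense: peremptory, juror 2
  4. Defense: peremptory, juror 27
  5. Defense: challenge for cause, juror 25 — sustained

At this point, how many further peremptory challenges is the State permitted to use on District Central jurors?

State peremptories so far: #16 — 1 of 6 used, 5 left overall.
Against District Central: #16 — 1 used; per-district cap 2 leaves 1.
Binding limit: min(5, 1) = 1.

1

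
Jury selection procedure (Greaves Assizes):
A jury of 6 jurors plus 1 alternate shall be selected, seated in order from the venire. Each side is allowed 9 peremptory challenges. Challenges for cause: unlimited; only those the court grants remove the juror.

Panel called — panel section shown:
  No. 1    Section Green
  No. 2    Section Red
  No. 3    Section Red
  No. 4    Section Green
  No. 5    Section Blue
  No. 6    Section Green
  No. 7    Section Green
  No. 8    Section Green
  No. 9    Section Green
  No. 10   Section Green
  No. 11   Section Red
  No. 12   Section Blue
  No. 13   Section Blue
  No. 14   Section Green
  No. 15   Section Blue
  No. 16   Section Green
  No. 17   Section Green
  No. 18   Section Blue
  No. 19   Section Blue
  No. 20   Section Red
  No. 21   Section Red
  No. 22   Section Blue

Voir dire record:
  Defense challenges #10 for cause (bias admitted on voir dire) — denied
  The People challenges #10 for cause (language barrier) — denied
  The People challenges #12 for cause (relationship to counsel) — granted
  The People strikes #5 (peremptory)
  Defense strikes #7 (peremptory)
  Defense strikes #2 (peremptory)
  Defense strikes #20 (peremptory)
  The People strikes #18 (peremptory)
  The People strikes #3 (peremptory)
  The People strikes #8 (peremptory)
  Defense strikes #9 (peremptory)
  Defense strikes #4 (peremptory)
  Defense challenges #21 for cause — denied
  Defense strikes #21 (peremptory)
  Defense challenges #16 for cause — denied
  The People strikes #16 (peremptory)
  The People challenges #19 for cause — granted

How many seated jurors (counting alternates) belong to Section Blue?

2

Removed: #2, #3, #4, #5, #7, #8, #9, #12, #16, #18, #19, #20, #21.
Seated (7 incl. alternates): #1, #6, #10, #11, #13, #14, #15.
Of those, in Section Blue: #13, #15 → 2.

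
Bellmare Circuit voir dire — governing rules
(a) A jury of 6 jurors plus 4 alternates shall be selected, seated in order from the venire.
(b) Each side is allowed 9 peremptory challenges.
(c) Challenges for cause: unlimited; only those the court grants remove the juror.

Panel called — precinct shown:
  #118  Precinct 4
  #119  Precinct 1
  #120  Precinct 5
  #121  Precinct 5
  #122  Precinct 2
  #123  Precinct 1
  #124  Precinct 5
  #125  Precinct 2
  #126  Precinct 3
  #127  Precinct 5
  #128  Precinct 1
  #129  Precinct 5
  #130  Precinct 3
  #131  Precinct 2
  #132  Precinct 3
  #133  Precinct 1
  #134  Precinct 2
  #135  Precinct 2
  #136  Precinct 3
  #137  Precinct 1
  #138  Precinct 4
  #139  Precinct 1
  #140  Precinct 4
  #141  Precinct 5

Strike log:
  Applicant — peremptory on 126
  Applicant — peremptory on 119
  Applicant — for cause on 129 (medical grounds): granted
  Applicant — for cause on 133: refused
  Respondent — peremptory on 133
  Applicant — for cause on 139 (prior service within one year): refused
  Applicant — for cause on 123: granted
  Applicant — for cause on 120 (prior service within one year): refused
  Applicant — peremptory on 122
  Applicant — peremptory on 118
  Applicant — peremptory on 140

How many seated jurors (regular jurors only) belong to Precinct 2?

1

Removed: #118, #119, #122, #123, #126, #129, #133, #140.
Seated jurors 1–6: #120, #121, #124, #125, #127, #128 (alternates #130, #131, #132, #134 not counted).
Of those, in Precinct 2: #125 → 1.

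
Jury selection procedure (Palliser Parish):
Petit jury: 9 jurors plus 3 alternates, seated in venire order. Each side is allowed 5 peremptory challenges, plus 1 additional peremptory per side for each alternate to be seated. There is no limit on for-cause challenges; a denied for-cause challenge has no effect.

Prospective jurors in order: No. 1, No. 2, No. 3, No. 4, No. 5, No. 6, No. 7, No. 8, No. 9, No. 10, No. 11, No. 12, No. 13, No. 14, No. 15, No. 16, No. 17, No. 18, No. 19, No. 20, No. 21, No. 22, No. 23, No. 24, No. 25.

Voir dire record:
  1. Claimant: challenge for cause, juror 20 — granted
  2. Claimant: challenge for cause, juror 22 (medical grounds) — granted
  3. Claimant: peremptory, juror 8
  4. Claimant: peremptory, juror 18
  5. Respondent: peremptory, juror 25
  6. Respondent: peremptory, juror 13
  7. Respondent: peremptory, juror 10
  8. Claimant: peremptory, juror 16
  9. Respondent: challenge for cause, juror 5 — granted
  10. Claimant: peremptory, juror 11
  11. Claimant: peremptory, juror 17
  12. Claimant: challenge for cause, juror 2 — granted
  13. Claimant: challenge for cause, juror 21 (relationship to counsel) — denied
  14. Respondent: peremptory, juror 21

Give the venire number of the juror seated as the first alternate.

Removed: #2, #5, #8, #10, #11, #13, #16, #17, #18, #20, #21, #22, #25.
Filling seats in venire order through position 10: #1, #3, #4, #6, #7, #9, #12, #14, #15, #19.
So alternate 1 is #19.

19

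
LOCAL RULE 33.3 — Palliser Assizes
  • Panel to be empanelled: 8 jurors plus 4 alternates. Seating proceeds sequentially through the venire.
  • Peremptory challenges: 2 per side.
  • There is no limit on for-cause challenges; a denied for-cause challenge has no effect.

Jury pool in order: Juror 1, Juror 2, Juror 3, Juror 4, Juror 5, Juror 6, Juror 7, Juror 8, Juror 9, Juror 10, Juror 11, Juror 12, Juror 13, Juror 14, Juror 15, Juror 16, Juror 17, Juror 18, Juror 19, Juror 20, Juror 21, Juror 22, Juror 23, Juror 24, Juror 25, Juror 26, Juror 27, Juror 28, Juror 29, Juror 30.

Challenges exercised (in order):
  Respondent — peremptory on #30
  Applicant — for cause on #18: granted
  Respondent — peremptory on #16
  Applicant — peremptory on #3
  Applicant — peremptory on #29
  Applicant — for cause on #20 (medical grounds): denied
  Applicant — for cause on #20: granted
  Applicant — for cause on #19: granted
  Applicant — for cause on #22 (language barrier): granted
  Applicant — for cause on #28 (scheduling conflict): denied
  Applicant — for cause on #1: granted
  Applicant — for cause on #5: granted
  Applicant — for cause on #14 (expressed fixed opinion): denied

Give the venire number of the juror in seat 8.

11

Removed: #1, #3, #5, #16, #18, #19, #20, #22, #29, #30. (#14, #28 stay — for-cause denied.)
Seating in order: seats 1–8 → #2, #4, #6, #7, #8, #9, #10, #11; alternates → #12, #13, #14, #15.
So seat 8 is #11.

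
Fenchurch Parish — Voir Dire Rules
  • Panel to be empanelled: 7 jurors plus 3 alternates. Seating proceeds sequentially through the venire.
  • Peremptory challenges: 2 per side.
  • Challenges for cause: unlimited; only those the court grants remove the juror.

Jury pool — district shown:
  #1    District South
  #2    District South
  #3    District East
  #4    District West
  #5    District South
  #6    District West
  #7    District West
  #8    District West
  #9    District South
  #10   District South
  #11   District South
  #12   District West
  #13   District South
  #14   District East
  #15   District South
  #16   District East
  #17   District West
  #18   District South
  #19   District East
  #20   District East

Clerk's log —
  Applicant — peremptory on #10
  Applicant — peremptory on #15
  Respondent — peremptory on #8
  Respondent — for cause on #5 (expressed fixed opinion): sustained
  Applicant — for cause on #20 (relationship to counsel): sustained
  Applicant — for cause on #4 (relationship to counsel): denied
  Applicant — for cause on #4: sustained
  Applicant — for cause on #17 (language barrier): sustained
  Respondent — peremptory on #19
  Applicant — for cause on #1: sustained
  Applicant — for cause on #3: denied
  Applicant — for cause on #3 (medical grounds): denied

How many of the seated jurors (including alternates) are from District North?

0

Removed: #1, #4, #5, #8, #10, #15, #17, #19, #20.
Seated (10 incl. alternates): #2, #3, #6, #7, #9, #11, #12, #13, #14, #16.
None of those are in District North → 0.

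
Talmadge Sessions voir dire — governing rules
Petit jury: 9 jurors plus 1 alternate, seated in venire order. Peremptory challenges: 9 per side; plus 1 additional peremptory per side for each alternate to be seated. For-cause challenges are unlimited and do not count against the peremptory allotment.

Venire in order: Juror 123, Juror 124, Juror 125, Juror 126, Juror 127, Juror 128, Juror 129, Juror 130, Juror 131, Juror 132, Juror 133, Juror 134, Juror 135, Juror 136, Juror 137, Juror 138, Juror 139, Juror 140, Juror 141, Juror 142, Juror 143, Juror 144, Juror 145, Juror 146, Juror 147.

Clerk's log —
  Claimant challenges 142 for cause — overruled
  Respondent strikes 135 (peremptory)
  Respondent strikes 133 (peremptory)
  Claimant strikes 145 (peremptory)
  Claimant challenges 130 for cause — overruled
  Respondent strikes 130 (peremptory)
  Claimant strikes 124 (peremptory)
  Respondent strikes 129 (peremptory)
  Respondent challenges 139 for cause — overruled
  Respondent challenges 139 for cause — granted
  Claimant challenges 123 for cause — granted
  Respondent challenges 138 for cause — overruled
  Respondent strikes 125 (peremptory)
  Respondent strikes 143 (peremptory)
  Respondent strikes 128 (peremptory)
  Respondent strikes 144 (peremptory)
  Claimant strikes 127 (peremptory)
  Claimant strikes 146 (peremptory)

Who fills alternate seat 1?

142

Removed: #123, #124, #125, #127, #128, #129, #130, #133, #135, #139, #143, #144, #145, #146. (#138, #142 stay — for-cause denied.)
Seating in order: seats 1–9 → #126, #131, #132, #134, #136, #137, #138, #140, #141; alternates → #142.
So alternate 1 is #142.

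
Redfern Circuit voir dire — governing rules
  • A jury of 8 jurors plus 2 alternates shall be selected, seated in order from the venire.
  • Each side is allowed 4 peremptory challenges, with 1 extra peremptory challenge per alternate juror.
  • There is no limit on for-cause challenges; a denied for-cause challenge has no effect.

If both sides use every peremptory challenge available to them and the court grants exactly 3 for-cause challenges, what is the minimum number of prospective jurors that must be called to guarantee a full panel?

Seats to fill: 8 + 2 alternates = 10.
Peremptories: 4 + 1×2 = 6 per side × 2 sides = 12.
For-cause removals: 3.
Minimum venire: 10 + 12 + 3 = 25.

25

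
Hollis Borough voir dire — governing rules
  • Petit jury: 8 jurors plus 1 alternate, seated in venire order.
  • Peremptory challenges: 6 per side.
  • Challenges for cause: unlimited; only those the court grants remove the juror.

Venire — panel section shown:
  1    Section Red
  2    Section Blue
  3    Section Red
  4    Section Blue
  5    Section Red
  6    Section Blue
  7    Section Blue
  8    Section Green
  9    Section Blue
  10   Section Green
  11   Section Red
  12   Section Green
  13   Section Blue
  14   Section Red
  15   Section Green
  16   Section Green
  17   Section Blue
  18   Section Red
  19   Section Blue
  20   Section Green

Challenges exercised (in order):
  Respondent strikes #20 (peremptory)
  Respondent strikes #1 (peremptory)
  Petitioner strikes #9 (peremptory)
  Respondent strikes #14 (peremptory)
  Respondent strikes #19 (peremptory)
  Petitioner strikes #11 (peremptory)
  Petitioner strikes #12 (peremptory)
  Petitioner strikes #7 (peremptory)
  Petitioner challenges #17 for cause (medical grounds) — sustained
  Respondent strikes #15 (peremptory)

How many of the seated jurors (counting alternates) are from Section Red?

Removed: #1, #7, #9, #11, #12, #14, #15, #17, #19, #20.
Seated (9 incl. alternates): #2, #3, #4, #5, #6, #8, #10, #13, #16.
Of those, in Section Red: #3, #5 → 2.

2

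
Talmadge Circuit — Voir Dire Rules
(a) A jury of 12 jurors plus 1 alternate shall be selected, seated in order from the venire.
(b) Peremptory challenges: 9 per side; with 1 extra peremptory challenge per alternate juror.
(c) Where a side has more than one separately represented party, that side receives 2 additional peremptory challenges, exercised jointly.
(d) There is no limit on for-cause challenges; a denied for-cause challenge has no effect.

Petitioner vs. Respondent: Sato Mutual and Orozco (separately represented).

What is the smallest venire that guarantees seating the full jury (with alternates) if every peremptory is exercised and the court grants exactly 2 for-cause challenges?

37

Seats to fill: 12 + 1 alternates = 13.
Peremptories — Petitioner: 9 + 1×1 = 10; Respondent: 9 + 1×1 + 2 = 12; total 22.
For-cause removals: 2.
Minimum venire: 13 + 22 + 2 = 37.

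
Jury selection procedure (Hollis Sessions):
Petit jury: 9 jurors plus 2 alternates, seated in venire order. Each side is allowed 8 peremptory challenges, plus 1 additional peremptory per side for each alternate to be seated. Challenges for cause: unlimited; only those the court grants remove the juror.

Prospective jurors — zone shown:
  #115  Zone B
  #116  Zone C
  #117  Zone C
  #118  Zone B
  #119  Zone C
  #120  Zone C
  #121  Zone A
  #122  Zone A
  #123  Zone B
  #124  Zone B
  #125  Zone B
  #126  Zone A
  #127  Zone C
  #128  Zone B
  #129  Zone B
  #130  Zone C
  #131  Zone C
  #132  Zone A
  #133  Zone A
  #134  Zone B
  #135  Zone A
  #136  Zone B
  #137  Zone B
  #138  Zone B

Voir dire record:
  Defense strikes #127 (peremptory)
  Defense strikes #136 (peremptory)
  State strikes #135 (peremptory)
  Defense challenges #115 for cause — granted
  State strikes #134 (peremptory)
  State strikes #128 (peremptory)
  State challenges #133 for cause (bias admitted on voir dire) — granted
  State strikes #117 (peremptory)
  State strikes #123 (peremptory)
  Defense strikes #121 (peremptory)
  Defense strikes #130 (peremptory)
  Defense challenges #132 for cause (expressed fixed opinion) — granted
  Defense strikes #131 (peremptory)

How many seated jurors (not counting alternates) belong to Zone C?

Removed: #115, #117, #121, #123, #127, #128, #130, #131, #132, #133, #134, #135, #136.
Seated jurors 1–9: #116, #118, #119, #120, #122, #124, #125, #126, #129 (alternates #137, #138 not counted).
Of those, in Zone C: #116, #119, #120 → 3.

3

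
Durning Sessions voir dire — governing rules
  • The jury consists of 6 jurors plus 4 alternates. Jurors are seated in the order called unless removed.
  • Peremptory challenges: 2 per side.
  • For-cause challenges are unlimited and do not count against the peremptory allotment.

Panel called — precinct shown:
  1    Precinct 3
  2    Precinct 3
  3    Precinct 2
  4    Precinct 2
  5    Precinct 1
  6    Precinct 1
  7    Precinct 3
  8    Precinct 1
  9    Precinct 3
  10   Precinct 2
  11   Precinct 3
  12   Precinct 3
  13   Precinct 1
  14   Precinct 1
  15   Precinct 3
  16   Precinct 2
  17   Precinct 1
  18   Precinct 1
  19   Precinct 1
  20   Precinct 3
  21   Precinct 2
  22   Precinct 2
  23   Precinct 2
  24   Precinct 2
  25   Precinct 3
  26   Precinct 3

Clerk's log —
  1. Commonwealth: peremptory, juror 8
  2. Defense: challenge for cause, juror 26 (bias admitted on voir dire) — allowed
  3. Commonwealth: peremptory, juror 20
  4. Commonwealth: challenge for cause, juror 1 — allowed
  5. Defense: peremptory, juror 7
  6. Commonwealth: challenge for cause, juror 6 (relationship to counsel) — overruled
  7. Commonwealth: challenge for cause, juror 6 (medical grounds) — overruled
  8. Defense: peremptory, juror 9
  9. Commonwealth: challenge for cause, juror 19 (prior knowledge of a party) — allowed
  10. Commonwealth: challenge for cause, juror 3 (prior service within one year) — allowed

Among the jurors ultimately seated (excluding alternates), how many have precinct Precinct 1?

Removed: #1, #3, #7, #8, #9, #19, #20, #26.
Seated jurors 1–6: #2, #4, #5, #6, #10, #11 (alternates #12, #13, #14, #15 not counted).
Of those, in Precinct 1: #5, #6 → 2.

2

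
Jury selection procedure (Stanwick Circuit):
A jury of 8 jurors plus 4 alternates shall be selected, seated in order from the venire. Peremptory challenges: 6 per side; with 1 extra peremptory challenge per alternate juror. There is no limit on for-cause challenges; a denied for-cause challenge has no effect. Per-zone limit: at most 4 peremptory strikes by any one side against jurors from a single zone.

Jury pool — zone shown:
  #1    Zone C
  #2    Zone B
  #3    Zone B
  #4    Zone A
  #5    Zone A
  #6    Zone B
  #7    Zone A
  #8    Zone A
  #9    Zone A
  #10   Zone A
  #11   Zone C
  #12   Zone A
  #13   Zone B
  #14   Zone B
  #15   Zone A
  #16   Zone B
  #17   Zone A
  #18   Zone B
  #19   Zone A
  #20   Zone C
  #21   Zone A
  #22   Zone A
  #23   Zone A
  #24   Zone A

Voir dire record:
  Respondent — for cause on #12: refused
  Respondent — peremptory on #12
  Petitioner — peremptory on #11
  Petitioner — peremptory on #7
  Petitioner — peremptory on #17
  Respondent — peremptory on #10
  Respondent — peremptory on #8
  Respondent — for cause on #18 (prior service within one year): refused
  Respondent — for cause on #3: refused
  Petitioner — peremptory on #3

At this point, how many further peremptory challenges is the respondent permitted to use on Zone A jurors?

Respondent peremptories so far: #12, #10, #8 — 3 of 10 used, 7 left overall.
Against Zone A: #12, #10, #8 — 3 used; per-zone cap 4 leaves 1.
Binding limit: min(7, 1) = 1.

1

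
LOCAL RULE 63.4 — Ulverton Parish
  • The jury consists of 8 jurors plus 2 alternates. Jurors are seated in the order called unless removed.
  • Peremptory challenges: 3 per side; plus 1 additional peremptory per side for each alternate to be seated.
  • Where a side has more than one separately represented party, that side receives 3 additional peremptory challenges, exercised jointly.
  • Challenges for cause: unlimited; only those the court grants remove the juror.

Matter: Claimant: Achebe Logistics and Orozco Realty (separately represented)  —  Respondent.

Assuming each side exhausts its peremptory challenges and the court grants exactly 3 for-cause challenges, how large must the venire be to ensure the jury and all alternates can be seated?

Seats to fill: 8 + 2 alternates = 10.
Peremptories — Claimant: 3 + 1×2 + 3 = 8; Respondent: 3 + 1×2 = 5; total 13.
For-cause removals: 3.
Minimum venire: 10 + 13 + 3 = 26.

26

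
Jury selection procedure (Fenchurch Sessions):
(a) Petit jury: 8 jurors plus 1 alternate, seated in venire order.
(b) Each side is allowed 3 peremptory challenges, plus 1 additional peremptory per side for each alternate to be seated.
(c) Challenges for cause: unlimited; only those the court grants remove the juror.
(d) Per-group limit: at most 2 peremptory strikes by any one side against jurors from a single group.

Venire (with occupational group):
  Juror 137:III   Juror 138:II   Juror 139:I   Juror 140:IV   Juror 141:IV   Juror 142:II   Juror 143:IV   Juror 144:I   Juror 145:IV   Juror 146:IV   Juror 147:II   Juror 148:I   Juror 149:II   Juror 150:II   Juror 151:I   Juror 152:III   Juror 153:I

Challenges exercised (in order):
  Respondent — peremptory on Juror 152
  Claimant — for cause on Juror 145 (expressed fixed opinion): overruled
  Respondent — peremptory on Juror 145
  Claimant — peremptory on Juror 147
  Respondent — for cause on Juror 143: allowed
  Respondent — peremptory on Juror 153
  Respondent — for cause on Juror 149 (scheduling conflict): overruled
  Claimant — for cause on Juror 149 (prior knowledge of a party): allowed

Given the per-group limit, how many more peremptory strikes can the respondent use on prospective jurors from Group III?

Respondent peremptories so far: #152, #145, #153 — 3 of 4 used, 1 left overall.
Against Group III: #152 — 1 used; per-group cap 2 leaves 1.
Binding limit: min(1, 1) = 1.

1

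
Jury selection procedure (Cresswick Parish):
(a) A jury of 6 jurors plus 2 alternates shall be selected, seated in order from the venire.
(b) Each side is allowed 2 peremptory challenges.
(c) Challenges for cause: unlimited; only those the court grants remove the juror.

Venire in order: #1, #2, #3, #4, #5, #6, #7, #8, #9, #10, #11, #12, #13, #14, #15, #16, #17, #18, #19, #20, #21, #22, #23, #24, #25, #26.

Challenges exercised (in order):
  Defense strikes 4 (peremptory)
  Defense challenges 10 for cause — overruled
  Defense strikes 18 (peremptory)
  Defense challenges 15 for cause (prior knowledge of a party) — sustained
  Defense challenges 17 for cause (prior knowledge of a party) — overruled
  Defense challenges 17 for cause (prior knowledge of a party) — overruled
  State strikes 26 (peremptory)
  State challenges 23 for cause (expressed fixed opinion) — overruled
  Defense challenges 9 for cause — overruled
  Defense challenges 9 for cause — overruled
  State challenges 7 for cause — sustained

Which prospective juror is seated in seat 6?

Removed: #4, #7, #15, #18, #26. (#9, #10, #17, #23 stay — for-cause denied.)
Seating in order: seats 1–6 → #1, #2, #3, #5, #6, #8; alternates → #9, #10.
So seat 6 is #8.

8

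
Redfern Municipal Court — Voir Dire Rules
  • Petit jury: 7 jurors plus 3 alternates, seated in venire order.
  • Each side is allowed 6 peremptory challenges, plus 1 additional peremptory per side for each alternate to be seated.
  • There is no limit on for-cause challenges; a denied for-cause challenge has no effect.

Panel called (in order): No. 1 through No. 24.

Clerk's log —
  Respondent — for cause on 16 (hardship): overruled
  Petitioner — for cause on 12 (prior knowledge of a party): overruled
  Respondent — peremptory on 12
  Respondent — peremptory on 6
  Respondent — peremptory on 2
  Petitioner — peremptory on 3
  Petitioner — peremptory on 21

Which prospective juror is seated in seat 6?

Removed: #2, #3, #6, #12, #21. (#16 stays — for-cause denied.)
Filling seats in venire order through position 6: #1, #4, #5, #7, #8, #9.
So seat 6 is #9.

9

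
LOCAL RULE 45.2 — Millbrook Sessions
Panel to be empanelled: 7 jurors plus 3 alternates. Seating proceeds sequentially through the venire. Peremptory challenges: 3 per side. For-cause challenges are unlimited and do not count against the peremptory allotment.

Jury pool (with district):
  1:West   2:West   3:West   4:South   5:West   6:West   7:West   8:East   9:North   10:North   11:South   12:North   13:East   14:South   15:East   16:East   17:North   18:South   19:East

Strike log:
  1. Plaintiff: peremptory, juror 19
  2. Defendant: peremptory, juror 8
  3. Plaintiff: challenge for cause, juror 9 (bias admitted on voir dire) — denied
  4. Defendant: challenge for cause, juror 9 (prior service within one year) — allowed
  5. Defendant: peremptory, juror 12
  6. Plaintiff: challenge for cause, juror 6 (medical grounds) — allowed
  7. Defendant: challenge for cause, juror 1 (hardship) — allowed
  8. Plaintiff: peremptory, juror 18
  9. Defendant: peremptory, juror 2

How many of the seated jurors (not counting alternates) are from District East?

1

Removed: #1, #2, #6, #8, #9, #12, #18, #19.
Seated jurors 1–7: #3, #4, #5, #7, #10, #11, #13 (alternates #14, #15, #16 not counted).
Of those, in District East: #13 → 1.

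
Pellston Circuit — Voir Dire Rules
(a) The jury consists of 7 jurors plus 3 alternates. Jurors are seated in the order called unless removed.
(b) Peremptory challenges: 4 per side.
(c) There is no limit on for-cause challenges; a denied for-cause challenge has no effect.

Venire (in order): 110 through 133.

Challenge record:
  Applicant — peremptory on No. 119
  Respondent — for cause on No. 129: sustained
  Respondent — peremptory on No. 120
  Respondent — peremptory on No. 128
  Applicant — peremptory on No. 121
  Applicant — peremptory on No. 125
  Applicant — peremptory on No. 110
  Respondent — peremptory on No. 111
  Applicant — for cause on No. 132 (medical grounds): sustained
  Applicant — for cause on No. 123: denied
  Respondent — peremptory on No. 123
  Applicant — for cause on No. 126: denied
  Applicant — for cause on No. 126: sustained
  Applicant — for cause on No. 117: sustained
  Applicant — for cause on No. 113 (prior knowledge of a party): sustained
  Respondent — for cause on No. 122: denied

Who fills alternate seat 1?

Removed: #110, #111, #113, #117, #119, #120, #121, #123, #125, #126, #128, #129, #132. (#122 stays — for-cause denied.)
Seating in order: seats 1–7 → #112, #114, #115, #116, #118, #122, #124; alternates → #127, #130, #131.
So alternate 1 is #127.

127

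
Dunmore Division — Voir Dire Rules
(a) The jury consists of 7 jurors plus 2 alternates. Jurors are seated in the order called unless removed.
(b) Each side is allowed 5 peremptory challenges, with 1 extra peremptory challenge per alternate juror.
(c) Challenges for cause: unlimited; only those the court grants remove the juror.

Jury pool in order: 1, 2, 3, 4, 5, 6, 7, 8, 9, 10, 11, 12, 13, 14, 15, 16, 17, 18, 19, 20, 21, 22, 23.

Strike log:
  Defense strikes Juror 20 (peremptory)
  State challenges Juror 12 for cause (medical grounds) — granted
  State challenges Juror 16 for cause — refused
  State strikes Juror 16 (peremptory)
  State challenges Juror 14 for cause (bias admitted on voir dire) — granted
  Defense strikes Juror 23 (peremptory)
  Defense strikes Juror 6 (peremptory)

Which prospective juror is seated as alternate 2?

Removed: #6, #12, #14, #16, #20, #23.
Seating in order: seats 1–7 → #1, #2, #3, #4, #5, #7, #8; alternates → #9, #10.
So alternate 2 is #10.

10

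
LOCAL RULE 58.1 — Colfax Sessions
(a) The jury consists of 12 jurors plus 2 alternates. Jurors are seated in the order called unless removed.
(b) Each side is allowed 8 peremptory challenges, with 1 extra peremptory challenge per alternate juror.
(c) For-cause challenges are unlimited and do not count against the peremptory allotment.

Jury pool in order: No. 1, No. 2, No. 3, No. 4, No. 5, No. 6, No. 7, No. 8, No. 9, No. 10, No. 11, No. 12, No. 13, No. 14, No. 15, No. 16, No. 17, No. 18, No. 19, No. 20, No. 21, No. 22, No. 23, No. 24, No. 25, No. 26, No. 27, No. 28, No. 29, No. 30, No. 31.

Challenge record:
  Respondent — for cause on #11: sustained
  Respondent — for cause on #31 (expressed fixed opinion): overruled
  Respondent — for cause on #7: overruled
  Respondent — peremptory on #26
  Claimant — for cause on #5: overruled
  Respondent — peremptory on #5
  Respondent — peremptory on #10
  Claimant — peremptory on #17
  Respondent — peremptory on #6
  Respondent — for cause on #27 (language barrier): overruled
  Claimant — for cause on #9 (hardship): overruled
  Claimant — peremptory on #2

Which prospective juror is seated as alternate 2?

Removed: #2, #5, #6, #10, #11, #17, #26. (#7, #9, #27, #31 stay — for-cause denied.)
Seating in order: seats 1–12 → #1, #3, #4, #7, #8, #9, #12, #13, #14, #15, #16, #18; alternates → #19, #20.
So alternate 2 is #20.

20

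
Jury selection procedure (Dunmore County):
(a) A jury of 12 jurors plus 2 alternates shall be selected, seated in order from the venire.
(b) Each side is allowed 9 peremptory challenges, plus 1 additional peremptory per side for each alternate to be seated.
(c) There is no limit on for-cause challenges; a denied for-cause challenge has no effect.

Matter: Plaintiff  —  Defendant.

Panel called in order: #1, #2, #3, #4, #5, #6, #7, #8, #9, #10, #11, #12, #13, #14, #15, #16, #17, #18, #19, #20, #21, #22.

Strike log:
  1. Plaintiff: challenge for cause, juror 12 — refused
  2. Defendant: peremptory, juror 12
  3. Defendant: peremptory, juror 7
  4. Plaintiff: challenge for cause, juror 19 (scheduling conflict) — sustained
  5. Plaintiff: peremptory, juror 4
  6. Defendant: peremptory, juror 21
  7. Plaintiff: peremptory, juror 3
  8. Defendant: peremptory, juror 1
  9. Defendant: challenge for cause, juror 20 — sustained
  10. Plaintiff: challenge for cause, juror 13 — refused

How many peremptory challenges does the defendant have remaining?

Defendant allotment: 9 base + 1 × 2 alternates = 11.
Defendant peremptories used: #12, #7, #21, #1 — 4 (the for-cause on #20 doesn't count).
Remaining: 11 − 4 = 7.

7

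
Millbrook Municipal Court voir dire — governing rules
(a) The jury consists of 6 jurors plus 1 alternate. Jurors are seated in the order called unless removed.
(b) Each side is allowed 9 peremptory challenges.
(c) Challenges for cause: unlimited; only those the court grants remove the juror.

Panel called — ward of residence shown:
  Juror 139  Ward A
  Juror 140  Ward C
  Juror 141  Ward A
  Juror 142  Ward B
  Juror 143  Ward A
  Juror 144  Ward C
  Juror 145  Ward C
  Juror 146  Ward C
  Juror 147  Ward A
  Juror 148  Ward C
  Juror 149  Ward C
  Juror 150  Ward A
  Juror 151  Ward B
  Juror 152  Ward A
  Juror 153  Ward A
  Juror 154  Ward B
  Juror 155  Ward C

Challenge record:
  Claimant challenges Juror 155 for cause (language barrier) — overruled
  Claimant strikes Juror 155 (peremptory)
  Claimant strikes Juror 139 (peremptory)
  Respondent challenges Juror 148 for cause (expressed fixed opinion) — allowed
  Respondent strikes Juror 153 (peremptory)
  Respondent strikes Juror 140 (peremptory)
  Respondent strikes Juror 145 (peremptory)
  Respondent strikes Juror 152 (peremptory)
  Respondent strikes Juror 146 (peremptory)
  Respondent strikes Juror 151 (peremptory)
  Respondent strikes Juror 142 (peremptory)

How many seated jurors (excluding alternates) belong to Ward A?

Removed: #139, #140, #142, #145, #146, #148, #151, #152, #153, #155.
Seated jurors 1–6: #141, #143, #144, #147, #149, #150 (alternates #154 not counted).
Of those, in Ward A: #141, #143, #147, #150 → 4.

4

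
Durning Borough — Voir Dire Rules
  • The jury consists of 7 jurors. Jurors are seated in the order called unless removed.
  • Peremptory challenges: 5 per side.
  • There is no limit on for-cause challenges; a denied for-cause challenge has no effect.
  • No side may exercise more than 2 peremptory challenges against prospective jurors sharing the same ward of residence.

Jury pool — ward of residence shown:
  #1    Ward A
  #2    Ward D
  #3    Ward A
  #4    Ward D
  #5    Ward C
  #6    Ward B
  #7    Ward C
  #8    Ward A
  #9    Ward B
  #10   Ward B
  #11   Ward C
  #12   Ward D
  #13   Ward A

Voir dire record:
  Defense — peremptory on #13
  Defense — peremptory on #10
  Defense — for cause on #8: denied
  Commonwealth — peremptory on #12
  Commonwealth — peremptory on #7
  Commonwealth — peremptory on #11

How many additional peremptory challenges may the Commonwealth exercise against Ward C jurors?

Commonwealth peremptories so far: #12, #7, #11 — 3 of 5 used, 2 left overall.
Against Ward C: #7, #11 — 2 used; per-ward cap 2 leaves 0.
Binding limit: min(2, 0) = 0.

0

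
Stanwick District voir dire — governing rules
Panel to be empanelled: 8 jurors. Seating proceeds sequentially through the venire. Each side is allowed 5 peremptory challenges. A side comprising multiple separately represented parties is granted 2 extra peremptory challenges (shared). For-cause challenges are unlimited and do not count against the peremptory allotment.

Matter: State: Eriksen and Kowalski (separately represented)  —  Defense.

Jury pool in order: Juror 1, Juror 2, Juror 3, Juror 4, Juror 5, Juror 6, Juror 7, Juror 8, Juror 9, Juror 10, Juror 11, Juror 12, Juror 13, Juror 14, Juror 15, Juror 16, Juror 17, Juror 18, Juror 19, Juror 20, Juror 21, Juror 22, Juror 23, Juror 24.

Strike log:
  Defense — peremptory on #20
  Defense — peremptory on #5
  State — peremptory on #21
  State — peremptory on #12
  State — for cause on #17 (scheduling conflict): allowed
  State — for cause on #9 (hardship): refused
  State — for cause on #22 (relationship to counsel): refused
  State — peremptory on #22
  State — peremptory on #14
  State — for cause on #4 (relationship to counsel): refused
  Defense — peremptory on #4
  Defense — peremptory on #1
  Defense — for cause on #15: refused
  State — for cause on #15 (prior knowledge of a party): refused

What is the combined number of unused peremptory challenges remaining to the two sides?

State allotment: 5 base + 2 multi-party = 7. Defense allotment: 5.
State peremptories used: #21, #12, #22, #14 — 4 (for-cause on #17, #9, #22, #4, #15 don't count).
Defense peremptories used: #20, #5, #4, #1 — 4 (the for-cause on #15 doesn't count).
Remaining: (7 − 4) + (5 − 4) = 4.

4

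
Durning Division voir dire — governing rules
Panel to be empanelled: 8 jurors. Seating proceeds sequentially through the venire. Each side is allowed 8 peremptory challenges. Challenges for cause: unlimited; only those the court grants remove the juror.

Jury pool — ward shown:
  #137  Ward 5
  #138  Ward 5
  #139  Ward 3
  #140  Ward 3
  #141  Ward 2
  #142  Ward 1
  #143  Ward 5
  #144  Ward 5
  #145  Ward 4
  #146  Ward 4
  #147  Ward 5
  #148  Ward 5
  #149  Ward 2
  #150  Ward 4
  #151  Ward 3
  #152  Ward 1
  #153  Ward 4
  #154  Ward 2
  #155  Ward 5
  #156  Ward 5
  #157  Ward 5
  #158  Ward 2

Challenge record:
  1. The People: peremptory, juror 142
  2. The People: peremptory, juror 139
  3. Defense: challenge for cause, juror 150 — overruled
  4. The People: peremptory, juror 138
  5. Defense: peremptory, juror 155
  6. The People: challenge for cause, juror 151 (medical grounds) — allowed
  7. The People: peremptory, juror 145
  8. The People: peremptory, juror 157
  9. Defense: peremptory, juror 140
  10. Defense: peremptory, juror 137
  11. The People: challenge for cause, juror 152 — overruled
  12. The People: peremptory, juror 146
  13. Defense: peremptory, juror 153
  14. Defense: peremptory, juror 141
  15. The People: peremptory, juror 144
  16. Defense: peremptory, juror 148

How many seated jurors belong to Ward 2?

3

Removed: #137, #138, #139, #140, #141, #142, #144, #145, #146, #148, #151, #153, #155, #157.
Seated jurors 1–8: #143, #147, #149, #150, #152, #154, #156, #158.
Of those, in Ward 2: #149, #154, #158 → 3.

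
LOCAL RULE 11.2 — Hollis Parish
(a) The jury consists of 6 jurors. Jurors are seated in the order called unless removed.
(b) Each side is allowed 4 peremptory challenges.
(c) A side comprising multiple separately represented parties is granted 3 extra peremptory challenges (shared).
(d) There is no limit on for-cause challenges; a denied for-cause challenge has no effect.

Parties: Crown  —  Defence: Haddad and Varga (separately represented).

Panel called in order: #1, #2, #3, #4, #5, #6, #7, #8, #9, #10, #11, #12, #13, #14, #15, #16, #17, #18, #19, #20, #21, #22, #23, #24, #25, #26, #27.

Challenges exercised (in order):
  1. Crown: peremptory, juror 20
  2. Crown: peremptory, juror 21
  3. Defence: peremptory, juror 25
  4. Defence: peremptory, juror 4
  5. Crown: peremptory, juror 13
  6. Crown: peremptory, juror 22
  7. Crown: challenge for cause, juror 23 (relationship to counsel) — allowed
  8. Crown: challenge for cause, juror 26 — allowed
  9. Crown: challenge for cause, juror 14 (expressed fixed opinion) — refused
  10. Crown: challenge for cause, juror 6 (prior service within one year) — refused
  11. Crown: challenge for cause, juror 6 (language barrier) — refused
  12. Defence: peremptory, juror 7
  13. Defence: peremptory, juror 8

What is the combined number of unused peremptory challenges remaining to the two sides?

Crown allotment: 4. Defence allotment: 4 base + 3 multi-party = 7.
Crown peremptories used: #20, #21, #13, #22 — 4 (for-cause on #23, #26, #14, #6, #6 don't count).
Defence peremptories used: #25, #4, #7, #8 — 4.
Remaining: (4 − 4) + (7 − 4) = 3.

3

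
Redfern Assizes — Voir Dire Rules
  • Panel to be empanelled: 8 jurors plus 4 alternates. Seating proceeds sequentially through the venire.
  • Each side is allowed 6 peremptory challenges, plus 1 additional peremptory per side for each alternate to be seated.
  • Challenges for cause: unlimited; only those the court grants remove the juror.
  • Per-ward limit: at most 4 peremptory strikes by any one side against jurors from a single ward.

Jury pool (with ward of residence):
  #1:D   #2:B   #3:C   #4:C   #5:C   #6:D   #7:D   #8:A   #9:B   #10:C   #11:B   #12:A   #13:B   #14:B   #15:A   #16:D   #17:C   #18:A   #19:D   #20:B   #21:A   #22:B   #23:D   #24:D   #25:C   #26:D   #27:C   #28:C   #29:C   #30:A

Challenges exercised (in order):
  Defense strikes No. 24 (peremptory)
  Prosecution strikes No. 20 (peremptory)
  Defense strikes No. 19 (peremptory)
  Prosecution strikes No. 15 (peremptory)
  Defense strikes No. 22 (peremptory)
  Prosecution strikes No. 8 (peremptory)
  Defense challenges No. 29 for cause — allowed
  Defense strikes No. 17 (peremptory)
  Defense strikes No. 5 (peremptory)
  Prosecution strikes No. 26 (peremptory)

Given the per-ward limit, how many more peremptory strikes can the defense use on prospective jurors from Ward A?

4

Defense peremptories so far: #24, #19, #22, #17, #5 — 5 of 10 used, 5 left overall.
Against Ward A: none yet — per-ward cap 4 leaves 4.
Binding limit: min(5, 4) = 4.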